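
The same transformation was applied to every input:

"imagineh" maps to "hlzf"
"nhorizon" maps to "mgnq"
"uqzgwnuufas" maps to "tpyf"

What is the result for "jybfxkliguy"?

Each output is the input with this applied: shift every letter 1 place backward in the alphabet (wrapping around), then keep only the first 4 characters.
Working it through for "jybfxkliguy": intermediate "ixaewjkhftx", final "ixae".

ixae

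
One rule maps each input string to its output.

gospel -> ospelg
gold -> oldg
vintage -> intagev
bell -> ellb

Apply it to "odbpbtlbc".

Looking at the pairs, the operation is to move the first character to the end.
Applying that to "odbpbtlbc" gives "dbpbtlbco".

dbpbtlbco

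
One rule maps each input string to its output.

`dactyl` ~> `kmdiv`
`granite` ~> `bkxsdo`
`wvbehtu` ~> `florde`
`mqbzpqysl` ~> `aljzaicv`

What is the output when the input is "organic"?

bqkxsm

The pattern: delete the first character, then shift every letter 10 places forward in the alphabet (wrapping around).
"organic" → "rganic" → "bqkxsm".
(Check on "granite": → "ranite" → "bkxsdo" ✓)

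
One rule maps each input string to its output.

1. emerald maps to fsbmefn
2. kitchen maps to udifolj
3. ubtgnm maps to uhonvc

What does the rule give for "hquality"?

vbmjuzir

The rule is to shift every letter 1 place forward in the alphabet (wrapping around), then move the first 2 characters to the end (rotate left by 2).
For "hquality", step one produces "irvbmjuz"; step two turns that into "vbmjuzir".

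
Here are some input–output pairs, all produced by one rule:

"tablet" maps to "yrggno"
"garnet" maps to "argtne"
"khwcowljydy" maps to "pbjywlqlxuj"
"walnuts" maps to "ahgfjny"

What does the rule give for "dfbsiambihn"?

fvnzovuaqso

Each output is the input with this applied: shift every letter 13 places forward in the alphabet (wrapping around) — i.e. ROT13, then move the first 3 characters to the end (rotate left by 3).
Applying that to "dfbsiambihn" gives "fvnzovuaqso".
(Check on "khwcowljydy": → "xujpbjywlql" → "pbjywlqlxuj" ✓)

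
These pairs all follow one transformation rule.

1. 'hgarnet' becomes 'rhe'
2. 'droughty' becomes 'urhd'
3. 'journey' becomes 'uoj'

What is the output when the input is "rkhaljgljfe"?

lkjge

Looking at the pairs, the operation is to sort the characters into reverse alphabetical order, then keep every other character starting from the second (positions 2nd, 4th, 6th, ...).
Starting from "rkhaljgljfe": after the first operation, "rllkjjhgfea"; after the second, "lkjge".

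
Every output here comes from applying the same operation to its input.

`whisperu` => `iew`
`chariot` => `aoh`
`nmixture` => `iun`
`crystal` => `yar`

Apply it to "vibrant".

Rule — move the first 2 characters to the end (rotate left by 2), then keep one character in every 3, starting at position 1 (positions 1st, 4th, 7th, ...).
Applying both steps to "vibrant": "brantvi", then "bni".

bni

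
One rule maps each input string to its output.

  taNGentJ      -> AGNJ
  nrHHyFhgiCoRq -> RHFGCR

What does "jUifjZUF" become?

Looking at the pairs, the operation is to keep every other character starting from the second (positions 2nd, 4th, 6th, ...), then convert every letter to uppercase.
For "jUifjZUF", step one produces "UfZF"; step two turns that into "UFZF".

UFZF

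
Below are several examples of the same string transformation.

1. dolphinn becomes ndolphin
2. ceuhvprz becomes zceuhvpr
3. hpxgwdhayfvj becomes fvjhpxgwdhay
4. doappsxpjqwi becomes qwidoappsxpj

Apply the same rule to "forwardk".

Each output is the input with this applied: move the first 3 characters to the end (rotate left by 3), then swap the front and back halves of the string.
Starting from "forwardk": after the first operation, "wardkfor"; after the second, "kforward".

kforward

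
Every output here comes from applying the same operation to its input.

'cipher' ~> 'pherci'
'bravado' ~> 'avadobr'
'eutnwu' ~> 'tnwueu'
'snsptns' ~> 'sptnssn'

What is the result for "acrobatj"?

robatjac

The transformation: move the first 2 characters to the end (rotate left by 2).
"acrobatj" → "robatjac".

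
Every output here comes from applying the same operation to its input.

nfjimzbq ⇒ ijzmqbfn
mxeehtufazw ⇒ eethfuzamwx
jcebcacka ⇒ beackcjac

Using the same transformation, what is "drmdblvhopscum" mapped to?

dmlbhvpocsmurd

The pattern: move the first 2 characters to the end (rotate left by 2), then swap each adjacent pair of characters (1↔2, 3↔4, ...).
"drmdblvhopscum" → "mdblvhopscumdr" → "dmlbhvpocsmurd".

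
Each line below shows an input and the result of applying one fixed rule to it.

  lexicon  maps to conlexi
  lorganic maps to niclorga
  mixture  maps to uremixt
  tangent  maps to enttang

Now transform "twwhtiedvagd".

agdtwwhtiedv

What's happening: move the last 3 characters to the front (rotate right by 3).
On "twwhtiedvagd" that produces "agdtwwhtiedv".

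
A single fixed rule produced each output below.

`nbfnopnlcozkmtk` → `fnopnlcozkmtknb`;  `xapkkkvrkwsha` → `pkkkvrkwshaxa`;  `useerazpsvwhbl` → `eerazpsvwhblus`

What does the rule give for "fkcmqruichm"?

The rule is to move the first 2 characters to the end (rotate left by 2).
Applying that to "fkcmqruichm" gives "cmqruichmfk".

cmqruichmfk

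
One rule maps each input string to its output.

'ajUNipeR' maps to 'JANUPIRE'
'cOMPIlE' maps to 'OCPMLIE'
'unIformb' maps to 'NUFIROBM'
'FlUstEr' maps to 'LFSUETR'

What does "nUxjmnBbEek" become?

Each output is the input with this applied: swap each adjacent pair of characters (1↔2, 3↔4, ...), then convert every letter to uppercase.
For "nUxjmnBbEek", step one produces "UnjxnmbBeEk"; step two turns that into "UNJXNMBBEEK".

UNJXNMBBEEK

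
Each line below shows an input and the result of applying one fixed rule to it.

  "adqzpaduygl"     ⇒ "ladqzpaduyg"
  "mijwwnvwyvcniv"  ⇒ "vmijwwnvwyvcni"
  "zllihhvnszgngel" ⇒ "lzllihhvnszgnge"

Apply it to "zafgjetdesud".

Each output is the input with this applied: move the last character to the front.
On "zafgjetdesud" that produces "dzafgjetdesu".

dzafgjetdesu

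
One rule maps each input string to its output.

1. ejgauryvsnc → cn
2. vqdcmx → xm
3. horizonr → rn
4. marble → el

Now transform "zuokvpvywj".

jw

The transformation: reverse the string, then keep only the first 2 characters.
"zuokvpvywj" → "jwyvpvkouz" → "jw".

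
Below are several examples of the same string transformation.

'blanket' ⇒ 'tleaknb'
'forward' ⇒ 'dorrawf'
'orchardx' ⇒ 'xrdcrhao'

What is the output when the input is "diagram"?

Each output is the input with this applied: take characters alternately from the front and the back (1st, last, 2nd, 2nd-last, ...), then move the first character to the end.
Starting from "diagram": after the first operation, "dmiaarg"; after the second, "miaargd".

miaargd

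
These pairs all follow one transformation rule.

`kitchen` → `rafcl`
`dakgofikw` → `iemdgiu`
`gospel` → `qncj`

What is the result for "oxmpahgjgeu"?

knyfehecs

The rule is to delete the first 2 characters, then shift every letter 2 places backward in the alphabet (wrapping around).
Applying that to "oxmpahgjgeu" gives "knyfehecs".
(Check on "gospel": → "spel" → "qncj" ✓)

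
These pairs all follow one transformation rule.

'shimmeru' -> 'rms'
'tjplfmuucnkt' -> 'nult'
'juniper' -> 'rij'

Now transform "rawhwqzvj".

zhr

Each output is the input with this applied: keep one character in every 3, starting at position 1 (positions 1st, 4th, 7th, ...), then reverse the string.
"rawhwqzvj" → "rhz" → "zhr".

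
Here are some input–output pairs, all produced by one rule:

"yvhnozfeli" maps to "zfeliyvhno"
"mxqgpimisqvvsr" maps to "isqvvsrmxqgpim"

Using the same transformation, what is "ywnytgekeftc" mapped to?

ekeftcywnytg

Looking at the pairs, the operation is to swap the front and back halves of the string.
So "ywnytgekeftc" becomes "ekeftcywnytg".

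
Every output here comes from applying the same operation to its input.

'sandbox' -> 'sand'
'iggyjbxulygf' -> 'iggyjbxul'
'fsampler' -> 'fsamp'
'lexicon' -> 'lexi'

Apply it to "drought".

Looking at the pairs, the operation is to delete the last 3 characters.
On "drought" that produces "drou".

drou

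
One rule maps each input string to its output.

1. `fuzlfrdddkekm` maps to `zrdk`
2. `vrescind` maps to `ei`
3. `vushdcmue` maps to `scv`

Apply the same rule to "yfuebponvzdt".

upvy

Rule — swap the first and last characters, then keep one character in every 3, starting at position 3 (positions 3rd, 6th, 9th, ...).
Starting from "yfuebponvzdt": after the first operation, "tfuebponvzdy"; after the second, "upvy".
(Check on "vushdcmue": → "eushdcmuv" → "scv" ✓)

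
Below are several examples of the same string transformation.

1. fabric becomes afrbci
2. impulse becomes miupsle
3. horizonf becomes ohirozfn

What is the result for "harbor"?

Each output is the input with this applied: swap each adjacent pair of characters (1↔2, 3↔4, ...).
So "harbor" becomes "ahbrro".

ahbrro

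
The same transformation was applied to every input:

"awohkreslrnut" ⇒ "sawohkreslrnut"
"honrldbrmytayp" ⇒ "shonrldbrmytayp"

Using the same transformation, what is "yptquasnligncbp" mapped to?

Rule — prepend "s".
"yptquasnligncbp" → "syptquasnligncbp".

syptquasnligncbp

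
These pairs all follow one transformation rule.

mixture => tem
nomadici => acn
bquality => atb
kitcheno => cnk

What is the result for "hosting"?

tgh

In each case the input is transformed by: keep one character in every 3, starting at position 1 (positions 1st, 4th, 7th, ...), then move the first character to the end.
For "hosting", step one produces "htg"; step two turns that into "tgh".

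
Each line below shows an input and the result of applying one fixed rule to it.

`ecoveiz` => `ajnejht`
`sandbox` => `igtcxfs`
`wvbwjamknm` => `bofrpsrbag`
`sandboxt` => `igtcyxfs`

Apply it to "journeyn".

The pattern: shift every letter 5 places forward in the alphabet (wrapping around), then move the first 3 characters to the end (rotate left by 3).
Starting from "journeyn": after the first operation, "otzwsjds"; after the second, "wsjdsotz".

wsjdsotz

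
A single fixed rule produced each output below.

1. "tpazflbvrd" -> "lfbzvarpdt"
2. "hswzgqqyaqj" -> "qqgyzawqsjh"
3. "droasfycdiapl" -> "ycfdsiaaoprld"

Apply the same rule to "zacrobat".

In each case the input is transformed by: take characters alternately from the front and the back (1st, last, 2nd, 2nd-last, ...), then reverse the string.
Applying that to "zacrobat" gives "orbcaatz".
(Check on "droasfycdiapl": → "dlrpoaaisdfcy" → "ycfdsiaaoprld" ✓)

orbcaatz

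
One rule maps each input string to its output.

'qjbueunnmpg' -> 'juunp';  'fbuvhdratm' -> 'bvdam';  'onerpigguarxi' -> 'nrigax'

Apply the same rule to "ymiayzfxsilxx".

mazxix

In each case the input is transformed by: keep every other character starting from the second (positions 2nd, 4th, 6th, ...).
Applying that to "ymiayzfxsilxx" gives "mazxix".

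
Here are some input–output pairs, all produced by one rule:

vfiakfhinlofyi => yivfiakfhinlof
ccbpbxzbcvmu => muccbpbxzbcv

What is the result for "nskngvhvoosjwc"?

wcnskngvhvoosj

Rule — move the last 2 characters to the front (rotate right by 2).
"nskngvhvoosjwc" → "wcnskngvhvoosj".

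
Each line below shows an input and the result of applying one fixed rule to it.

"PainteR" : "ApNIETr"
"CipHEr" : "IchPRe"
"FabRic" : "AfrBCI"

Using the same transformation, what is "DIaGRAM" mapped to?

Each output is the input with this applied: flip the case of every letter, then swap each adjacent pair of characters (1↔2, 3↔4, ...).
On "DIaGRAM": the first step gives "diAgram", and the second then gives "idgAarm".
(Check on "CipHEr": → "cIPheR" → "IchPRe" ✓)

idgAarm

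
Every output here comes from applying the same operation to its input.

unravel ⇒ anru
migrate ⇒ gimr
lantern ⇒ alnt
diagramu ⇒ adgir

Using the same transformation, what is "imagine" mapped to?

agim

Looking at the pairs, the operation is to delete the last 3 characters, then sort the characters into alphabetical order.
On "imagine": the first step gives "imag", and the second then gives "agim".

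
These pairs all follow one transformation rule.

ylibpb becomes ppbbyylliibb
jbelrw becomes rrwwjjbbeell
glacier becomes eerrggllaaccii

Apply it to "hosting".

nngghhoossttii

Looking at the pairs, the operation is to move the last 2 characters to the front (rotate right by 2), then double every character.
Starting from "hosting": after the first operation, "nghosti"; after the second, "nngghhoossttii".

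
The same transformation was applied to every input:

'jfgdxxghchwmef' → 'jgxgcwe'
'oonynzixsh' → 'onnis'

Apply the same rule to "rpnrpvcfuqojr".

rnpcuor

The transformation: keep every other character starting from the first (positions 1st, 3rd, 5th, ...).
Applying that to "rpnrpvcfuqojr" gives "rnpcuor".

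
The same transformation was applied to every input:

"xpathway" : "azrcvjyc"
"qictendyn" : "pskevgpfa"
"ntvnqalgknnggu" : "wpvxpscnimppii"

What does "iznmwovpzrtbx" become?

zkbpoyqxrbtvd

Rule — move the last character to the front, then shift every letter 2 places forward in the alphabet (wrapping around).
Applying both steps to "iznmwovpzrtbx": "xiznmwovpzrtb", then "zkbpoyqxrbtvd".
(Check on "qictendyn": → "nqictendy" → "pskevgpfa" ✓)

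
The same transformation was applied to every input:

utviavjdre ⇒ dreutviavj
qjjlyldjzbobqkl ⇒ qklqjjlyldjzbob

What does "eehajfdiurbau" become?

Rule — move the last 3 characters to the front (rotate right by 3).
Doing the same to "eehajfdiurbau": "baueehajfdiur".

baueehajfdiur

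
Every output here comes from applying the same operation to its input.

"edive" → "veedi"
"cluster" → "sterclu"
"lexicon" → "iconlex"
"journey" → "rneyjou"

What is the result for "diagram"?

gramdia

Rule — move the first 3 characters to the end (rotate left by 3).
For "diagram" the result is "gramdia".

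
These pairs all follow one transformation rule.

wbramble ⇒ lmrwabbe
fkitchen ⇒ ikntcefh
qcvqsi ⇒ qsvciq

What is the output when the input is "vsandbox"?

osvxabdn

The transformation: sort the characters into alphabetical order, then swap the front and back halves of the string.
On "vsandbox": the first step gives "abdnosvx", and the second then gives "osvxabdn".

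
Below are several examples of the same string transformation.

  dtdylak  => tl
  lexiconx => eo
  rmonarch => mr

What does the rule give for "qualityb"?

Looking at the pairs, the operation is to take characters alternately from the front and the back (1st, last, 2nd, 2nd-last, ...), then keep one character in every 3, starting at position 3 (positions 3rd, 6th, 9th, ...).
Starting from "qualityb": after the first operation, "qbuyatli"; after the second, "ut".

ut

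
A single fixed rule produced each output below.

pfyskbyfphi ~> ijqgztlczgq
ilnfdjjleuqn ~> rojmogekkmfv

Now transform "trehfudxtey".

fzusfigveyu

What's happening: shift every letter 1 place forward in the alphabet (wrapping around), then move the last 2 characters to the front (rotate right by 2).
On "trehfudxtey": the first step gives "usfigveyufz", and the second then gives "fzusfigveyu".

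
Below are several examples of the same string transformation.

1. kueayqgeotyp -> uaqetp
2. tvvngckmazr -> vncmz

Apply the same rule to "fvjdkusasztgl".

vduazg

The transformation: keep every other character starting from the second (positions 2nd, 4th, 6th, ...).
"fvjdkusasztgl" → "vduazg".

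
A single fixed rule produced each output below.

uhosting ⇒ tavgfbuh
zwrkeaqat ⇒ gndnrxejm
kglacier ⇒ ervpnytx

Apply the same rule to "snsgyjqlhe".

ruydwltfaf

In each case the input is transformed by: reverse the string, then shift every letter 13 places forward in the alphabet (wrapping around) — i.e. ROT13.
For "snsgyjqlhe", step one produces "ehlqjygsns"; step two turns that into "ruydwltfaf".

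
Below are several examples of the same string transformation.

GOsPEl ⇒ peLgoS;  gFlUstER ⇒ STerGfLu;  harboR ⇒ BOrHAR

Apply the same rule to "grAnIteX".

The pattern: swap the front and back halves of the string, then flip the case of every letter.
Applying both steps to "grAnIteX": "IteXgrAn", then "iTExGRaN".

iTExGRaN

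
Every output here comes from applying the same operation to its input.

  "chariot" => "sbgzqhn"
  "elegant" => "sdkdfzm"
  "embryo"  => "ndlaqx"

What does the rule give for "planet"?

sokzmd

Each output is the input with this applied: shift every letter 1 place backward in the alphabet (wrapping around), then move the last character to the front.
Starting from "planet": after the first operation, "okzmds"; after the second, "sokzmd".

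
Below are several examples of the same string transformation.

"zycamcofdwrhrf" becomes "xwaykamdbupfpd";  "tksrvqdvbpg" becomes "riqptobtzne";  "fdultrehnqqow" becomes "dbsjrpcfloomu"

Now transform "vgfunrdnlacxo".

tedslpbljyavm

The rule is to shift every letter 2 places backward in the alphabet (wrapping around).
Doing the same to "vgfunrdnlacxo": "tedslpbljyavm".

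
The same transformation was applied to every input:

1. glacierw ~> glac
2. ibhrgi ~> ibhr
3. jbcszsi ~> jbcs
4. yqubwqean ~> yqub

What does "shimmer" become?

What's happening: keep only the first 4 characters.
Applying that to "shimmer" gives "shim".

shim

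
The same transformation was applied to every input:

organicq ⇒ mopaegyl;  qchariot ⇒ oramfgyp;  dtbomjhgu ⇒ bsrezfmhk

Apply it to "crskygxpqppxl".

ajpvqninwoenv

In each case the input is transformed by: shift every letter 2 places backward in the alphabet (wrapping around), then take characters alternately from the front and the back (1st, last, 2nd, 2nd-last, ...).
Working it through for "crskygxpqppxl": intermediate "apqiwevnonnvj", final "ajpvqninwoenv".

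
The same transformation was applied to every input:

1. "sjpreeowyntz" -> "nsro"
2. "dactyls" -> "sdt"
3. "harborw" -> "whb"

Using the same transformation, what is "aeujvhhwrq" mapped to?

qajh

Looking at the pairs, the operation is to keep one character in every 3, starting at position 1 (positions 1st, 4th, 7th, ...), then move the last character to the front.
So "aeujvhhwrq" becomes "qajh".
(Check on "dactyls": → "dts" → "sdt" ✓)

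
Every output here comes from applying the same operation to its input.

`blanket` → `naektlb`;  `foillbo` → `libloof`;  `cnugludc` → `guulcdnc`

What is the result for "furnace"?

nrcaeuf

What's happening: swap each adjacent pair of characters (1↔2, 3↔4, ...), then move the first 2 characters to the end (rotate left by 2).
Starting from "furnace": after the first operation, "ufnrcae"; after the second, "nrcaeuf".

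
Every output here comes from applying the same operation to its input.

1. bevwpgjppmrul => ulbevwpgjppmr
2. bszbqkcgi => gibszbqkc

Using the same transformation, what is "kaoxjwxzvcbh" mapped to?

bhkaoxjwxzvc

What's happening: move the last 2 characters to the front (rotate right by 2).
Doing the same to "kaoxjwxzvcbh": "bhkaoxjwxzvc".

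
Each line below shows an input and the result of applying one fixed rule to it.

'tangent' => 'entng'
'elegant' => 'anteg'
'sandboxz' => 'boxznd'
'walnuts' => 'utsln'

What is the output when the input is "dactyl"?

ylct

What's happening: delete the first 2 characters, then move the first 2 characters to the end (rotate left by 2).
Applying both steps to "dactyl": "ctyl", then "ylct".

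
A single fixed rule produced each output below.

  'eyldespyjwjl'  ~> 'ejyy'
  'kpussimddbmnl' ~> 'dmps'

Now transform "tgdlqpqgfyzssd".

dggqz

What's happening: keep one character in every 3, starting at position 2 (positions 2nd, 5th, 8th, ...), then sort the characters into alphabetical order.
Starting from "tgdlqpqgfyzssd": after the first operation, "gqgzd"; after the second, "dggqz".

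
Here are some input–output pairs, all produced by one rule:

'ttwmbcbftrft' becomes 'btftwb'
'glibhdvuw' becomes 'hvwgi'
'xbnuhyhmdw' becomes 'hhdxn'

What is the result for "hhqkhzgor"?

The rule is to keep every other character starting from the first (positions 1st, 3rd, 5th, ...), then move the last 3 characters to the front (rotate right by 3).
On "hhqkhzgor": the first step gives "hqhgr", and the second then gives "hgrhq".

hgrhq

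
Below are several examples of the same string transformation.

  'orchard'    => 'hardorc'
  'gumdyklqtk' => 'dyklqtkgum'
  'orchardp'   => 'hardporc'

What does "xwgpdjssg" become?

Rule — move the first 3 characters to the end (rotate left by 3).
On "xwgpdjssg" that produces "pdjssgxwg".

pdjssgxwg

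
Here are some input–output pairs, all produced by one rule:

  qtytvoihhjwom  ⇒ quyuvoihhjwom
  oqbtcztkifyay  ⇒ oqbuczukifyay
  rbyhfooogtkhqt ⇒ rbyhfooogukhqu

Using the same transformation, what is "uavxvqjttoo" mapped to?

The transformation: replace every "t" with "u".
Applying that to "uavxvqjttoo" gives "uavxvqjuuoo".

uavxvqjuuoo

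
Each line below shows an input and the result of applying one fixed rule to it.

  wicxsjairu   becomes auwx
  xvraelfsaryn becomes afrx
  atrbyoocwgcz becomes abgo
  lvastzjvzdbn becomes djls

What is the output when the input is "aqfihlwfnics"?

aiiw

What's happening: keep one character in every 3, starting at position 1 (positions 1st, 4th, 7th, ...), then sort the characters into alphabetical order.
"aqfihlwfnics" → "aiwi" → "aiiw".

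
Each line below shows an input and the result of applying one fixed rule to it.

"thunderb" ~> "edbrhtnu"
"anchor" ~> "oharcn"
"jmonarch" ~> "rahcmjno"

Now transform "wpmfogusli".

What's happening: swap the front and back halves of the string, then swap each adjacent pair of characters (1↔2, 3↔4, ...).
Applying both steps to "wpmfogusli": "gusliwpmfo", then "uglswimpof".

uglswimpof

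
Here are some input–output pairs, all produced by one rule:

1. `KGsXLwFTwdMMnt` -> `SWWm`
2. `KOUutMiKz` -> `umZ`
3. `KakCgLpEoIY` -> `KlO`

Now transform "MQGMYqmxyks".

Looking at the pairs, the operation is to keep one character in every 3, starting at position 3 (positions 3rd, 6th, 9th, ...), then flip the case of every letter.
Applying both steps to "MQGMYqmxyks": "Gqy", then "gQY".
(Check on "KGsXLwFTwdMMnt": → "swwM" → "SWWm" ✓)

gQY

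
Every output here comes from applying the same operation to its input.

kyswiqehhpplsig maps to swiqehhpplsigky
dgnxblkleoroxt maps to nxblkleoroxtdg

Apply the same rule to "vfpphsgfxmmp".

pphsgfxmmpvf

What's happening: move the first 2 characters to the end (rotate left by 2).
On "vfpphsgfxmmp" that produces "pphsgfxmmpvf".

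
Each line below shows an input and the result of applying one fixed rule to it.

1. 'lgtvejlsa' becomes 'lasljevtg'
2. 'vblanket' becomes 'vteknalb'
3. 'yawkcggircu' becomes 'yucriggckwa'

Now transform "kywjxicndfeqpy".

Looking at the pairs, the operation is to move the first character to the end, then reverse the string.
On "kywjxicndfeqpy": the first step gives "ywjxicndfeqpyk", and the second then gives "kypqefdncixjwy".

kypqefdncixjwy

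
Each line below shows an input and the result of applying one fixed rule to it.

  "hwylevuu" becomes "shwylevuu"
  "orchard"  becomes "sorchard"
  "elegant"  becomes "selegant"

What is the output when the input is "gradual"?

Each output is the input with this applied: prepend "s".
On "gradual" that produces "sgradual".

sgradual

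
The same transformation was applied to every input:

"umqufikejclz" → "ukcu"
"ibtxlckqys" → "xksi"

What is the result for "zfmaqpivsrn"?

Looking at the pairs, the operation is to keep one character in every 3, starting at position 1 (positions 1st, 4th, 7th, ...), then move the first character to the end.
On "zfmaqpivsrn": the first step gives "zair", and the second then gives "airz".

airz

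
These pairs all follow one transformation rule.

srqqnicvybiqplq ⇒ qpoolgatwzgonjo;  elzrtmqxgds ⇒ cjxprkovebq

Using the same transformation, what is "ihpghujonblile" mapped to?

gfnefshmlzjgjc

Rule — shift every letter 2 places backward in the alphabet (wrapping around).
Applying that to "ihpghujonblile" gives "gfnefshmlzjgjc".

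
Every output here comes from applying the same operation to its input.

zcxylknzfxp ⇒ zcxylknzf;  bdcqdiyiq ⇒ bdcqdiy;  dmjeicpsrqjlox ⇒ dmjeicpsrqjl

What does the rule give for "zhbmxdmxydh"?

zhbmxdmxy

The rule is to delete the last 2 characters.
"zhbmxdmxydh" → "zhbmxdmxy".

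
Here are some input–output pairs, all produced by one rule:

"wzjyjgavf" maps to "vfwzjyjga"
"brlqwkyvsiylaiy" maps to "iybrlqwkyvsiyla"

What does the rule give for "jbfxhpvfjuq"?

uqjbfxhpvfj

What's happening: move the last 2 characters to the front (rotate right by 2).
For "jbfxhpvfjuq" the result is "uqjbfxhpvfj".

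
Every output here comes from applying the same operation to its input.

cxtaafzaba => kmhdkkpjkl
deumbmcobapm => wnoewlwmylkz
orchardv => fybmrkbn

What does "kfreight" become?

dupbosqr

Looking at the pairs, the operation is to shift every letter 10 places forward in the alphabet (wrapping around), then move the last character to the front.
Applying that to "kfreight" gives "dupbosqr".
(Check on "orchardv": → "ybmrkbnf" → "fybmrkbn" ✓)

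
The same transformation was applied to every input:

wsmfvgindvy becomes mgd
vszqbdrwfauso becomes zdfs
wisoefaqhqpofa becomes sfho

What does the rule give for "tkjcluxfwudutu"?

The pattern: keep one character in every 3, starting at position 3 (positions 3rd, 6th, 9th, ...).
Doing the same to "tkjcluxfwudutu": "juwu".

juwu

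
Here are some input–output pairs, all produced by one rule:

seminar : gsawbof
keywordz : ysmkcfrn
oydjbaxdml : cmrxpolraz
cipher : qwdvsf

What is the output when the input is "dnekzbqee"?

rbsynpess

Rule — shift every letter 12 places backward in the alphabet (wrapping around).
Doing the same to "dnekzbqee": "rbsynpess".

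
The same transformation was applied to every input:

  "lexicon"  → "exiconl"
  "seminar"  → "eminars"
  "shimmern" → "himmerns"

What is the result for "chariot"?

The pattern: move the first character to the end.
So "chariot" becomes "hariotc".

hariotc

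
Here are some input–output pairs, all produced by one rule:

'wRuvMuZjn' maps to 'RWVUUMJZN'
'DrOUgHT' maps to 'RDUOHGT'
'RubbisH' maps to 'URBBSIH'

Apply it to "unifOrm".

NUFIROM

Looking at the pairs, the operation is to swap each adjacent pair of characters (1↔2, 3↔4, ...), then convert every letter to uppercase.
Starting from "unifOrm": after the first operation, "nufirOm"; after the second, "NUFIROM".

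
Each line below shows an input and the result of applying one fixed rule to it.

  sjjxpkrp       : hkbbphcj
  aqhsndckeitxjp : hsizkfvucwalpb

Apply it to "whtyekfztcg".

yozlqwcxrlu

The pattern: move the last character to the front, then shift every letter 8 places backward in the alphabet (wrapping around).
Working it through for "whtyekfztcg": intermediate "gwhtyekfztc", final "yozlqwcxrlu".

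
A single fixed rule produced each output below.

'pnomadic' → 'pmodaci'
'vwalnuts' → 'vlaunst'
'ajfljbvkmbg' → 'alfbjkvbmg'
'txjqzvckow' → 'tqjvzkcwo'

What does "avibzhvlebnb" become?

abihzlvbebn

What's happening: swap each adjacent pair of characters (1↔2, 3↔4, ...), then delete the first character.
"avibzhvlebnb" → "vabihzlvbebn" → "abihzlvbebn".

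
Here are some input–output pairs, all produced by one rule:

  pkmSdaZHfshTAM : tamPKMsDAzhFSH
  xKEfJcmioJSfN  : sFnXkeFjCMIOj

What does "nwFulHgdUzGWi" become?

Each output is the input with this applied: flip the case of every letter, then move the last 3 characters to the front (rotate right by 3).
On "nwFulHgdUzGWi": the first step gives "NWfULhGDuZgwI", and the second then gives "gwINWfULhGDuZ".

gwINWfULhGDuZ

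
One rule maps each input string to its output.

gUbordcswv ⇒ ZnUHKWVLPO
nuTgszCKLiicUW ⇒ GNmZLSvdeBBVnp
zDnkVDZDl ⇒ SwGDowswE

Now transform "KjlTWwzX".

dCEmpPSq

The pattern: shift every letter 7 places backward in the alphabet (wrapping around), then flip the case of every letter.
Starting from "KjlTWwzX": after the first operation, "DceMPpsQ"; after the second, "dCEmpPSq".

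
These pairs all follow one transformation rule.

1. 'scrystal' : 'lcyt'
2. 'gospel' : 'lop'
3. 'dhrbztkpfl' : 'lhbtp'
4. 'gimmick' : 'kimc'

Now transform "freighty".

Rule — move the last character to the front, then keep every other character starting from the first (positions 1st, 3rd, 5th, ...).
On "freighty": the first step gives "yfreight", and the second then gives "yrih".

yrih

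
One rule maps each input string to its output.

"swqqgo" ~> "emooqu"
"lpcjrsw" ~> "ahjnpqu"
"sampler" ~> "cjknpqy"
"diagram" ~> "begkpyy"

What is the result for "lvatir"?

The rule is to shift every letter 2 places backward in the alphabet (wrapping around), then sort the characters into alphabetical order.
Applying both steps to "lvatir": "jtyrgp", then "gjprty".

gjprty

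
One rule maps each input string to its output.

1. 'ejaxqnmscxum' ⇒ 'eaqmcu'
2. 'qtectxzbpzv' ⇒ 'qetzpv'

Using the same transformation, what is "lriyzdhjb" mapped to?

lizhb

The rule is to keep every other character starting from the first (positions 1st, 3rd, 5th, ...).
Applying that to "lriyzdhjb" gives "lizhb".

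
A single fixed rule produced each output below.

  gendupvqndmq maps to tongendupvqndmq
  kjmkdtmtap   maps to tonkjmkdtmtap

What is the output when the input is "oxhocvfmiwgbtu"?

tonoxhocvfmiwgbtu

The pattern: prepend "ton".
For "oxhocvfmiwgbtu" the result is "tonoxhocvfmiwgbtu".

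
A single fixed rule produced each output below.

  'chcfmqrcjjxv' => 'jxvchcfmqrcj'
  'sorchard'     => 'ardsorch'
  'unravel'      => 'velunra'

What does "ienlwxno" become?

xnoienlw

The rule is to move the last 3 characters to the front (rotate right by 3).
Applying that to "ienlwxno" gives "xnoienlw".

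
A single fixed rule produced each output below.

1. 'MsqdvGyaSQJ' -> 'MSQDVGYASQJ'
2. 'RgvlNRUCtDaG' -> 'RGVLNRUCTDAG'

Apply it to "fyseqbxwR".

Each output is the input with this applied: convert every letter to uppercase.
So "fyseqbxwR" becomes "FYSEQBXWR".

FYSEQBXWR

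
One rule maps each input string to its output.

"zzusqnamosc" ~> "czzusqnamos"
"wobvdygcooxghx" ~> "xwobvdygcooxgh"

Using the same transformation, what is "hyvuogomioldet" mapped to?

Looking at the pairs, the operation is to move the last character to the front.
"hyvuogomioldet" → "thyvuogomiolde".

thyvuogomiolde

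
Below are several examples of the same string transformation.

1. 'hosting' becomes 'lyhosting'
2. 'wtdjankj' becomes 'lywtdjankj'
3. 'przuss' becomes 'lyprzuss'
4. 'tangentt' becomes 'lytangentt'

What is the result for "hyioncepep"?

lyhyioncepep

Each output is the input with this applied: prepend "ly".
Applying that to "hyioncepep" gives "lyhyioncepep".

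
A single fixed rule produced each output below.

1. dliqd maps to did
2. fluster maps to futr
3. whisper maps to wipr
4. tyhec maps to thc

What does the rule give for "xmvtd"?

Each output is the input with this applied: keep every other character starting from the first (positions 1st, 3rd, 5th, ...).
On "xmvtd" that produces "xvd".

xvd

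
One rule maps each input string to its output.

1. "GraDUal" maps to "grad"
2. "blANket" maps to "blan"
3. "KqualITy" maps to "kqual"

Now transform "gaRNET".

The rule is to delete the last 3 characters, then convert every letter to lowercase.
Working it through for "gaRNET": intermediate "gaR", final "gar".

gar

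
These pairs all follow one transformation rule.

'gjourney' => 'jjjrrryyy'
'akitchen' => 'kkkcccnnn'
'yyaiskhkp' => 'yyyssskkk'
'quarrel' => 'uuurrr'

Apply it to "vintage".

iiiaaa

In each case the input is transformed by: keep one character in every 3, starting at position 2 (positions 2nd, 5th, 8th, ...), then repeat every character 3 times.
Starting from "vintage": after the first operation, "ia"; after the second, "iiiaaa".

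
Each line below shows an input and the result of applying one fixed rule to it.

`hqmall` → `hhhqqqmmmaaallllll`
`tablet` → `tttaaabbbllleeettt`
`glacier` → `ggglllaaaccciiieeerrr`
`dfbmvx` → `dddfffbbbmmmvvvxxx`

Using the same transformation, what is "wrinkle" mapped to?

wwwrrriiinnnkkkllleee

The transformation: repeat every character 3 times.
On "wrinkle" that produces "wwwrrriiinnnkkkllleee".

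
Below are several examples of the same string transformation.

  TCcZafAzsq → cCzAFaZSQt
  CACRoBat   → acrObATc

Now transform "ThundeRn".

Each output is the input with this applied: flip the case of every letter, then move the first character to the end.
So "ThundeRn" becomes "HUNDErNt".
(Check on "CACRoBat": → "cacrObAT" → "acrObATc" ✓)

HUNDErNt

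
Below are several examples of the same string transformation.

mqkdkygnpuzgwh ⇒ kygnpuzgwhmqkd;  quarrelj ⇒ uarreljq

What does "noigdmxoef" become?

In each case the input is transformed by: swap the front and back halves of the string, then move the last 3 characters to the front (rotate right by 3).
For "noigdmxoef", step one produces "mxoefnoigd"; step two turns that into "igdmxoefno".

igdmxoefno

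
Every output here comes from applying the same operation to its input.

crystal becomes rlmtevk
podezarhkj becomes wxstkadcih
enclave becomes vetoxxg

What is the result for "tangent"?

gzxgmmt

Rule — shift every letter 7 places backward in the alphabet (wrapping around), then move the first 2 characters to the end (rotate left by 2).
On "tangent" that produces "gzxgmmt".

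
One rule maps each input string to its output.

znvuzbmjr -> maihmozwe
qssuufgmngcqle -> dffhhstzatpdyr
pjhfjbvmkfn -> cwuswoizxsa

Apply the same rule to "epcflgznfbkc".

rcpsytmasoxp

Each output is the input with this applied: shift every letter 13 places forward in the alphabet (wrapping around) — i.e. ROT13.
Doing the same to "epcflgznfbkc": "rcpsytmasoxp".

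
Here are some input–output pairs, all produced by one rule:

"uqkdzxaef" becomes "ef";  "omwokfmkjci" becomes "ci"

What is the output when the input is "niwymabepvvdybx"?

Each output is the input with this applied: keep only the last 2 characters.
On "niwymabepvvdybx" that produces "bx".

bx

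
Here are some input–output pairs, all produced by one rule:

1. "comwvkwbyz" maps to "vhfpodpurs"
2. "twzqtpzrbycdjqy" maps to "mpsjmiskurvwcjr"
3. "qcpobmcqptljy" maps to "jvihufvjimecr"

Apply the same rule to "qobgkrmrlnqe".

jhuzdkfkegjx

The transformation: shift every letter 7 places backward in the alphabet (wrapping around).
So "qobgkrmrlnqe" becomes "jhuzdkfkegjx".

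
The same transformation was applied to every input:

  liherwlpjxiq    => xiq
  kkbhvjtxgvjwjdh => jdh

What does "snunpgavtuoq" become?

Looking at the pairs, the operation is to keep only the last 3 characters.
Applying that to "snunpgavtuoq" gives "uoq".

uoq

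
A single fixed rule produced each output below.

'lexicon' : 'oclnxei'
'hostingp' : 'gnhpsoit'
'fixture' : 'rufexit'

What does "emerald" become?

What's happening: move the last 3 characters to the front (rotate right by 3), then swap each adjacent pair of characters (1↔2, 3↔4, ...).
On "emerald": the first step gives "aldemer", and the second then gives "laedemr".
(Check on "hostingp": → "ngphosti" → "gnhpsoit" ✓)

laedemr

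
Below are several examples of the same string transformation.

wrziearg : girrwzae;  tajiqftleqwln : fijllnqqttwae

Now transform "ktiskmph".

Rule — sort the characters into alphabetical order, then move the first 2 characters to the end (rotate left by 2).
Starting from "ktiskmph": after the first operation, "hikkmpst"; after the second, "kkmpsthi".

kkmpsthi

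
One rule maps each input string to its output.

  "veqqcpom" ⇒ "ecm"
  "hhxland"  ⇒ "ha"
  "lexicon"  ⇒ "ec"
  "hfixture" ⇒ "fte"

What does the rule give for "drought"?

Each output is the input with this applied: keep one character in every 3, starting at position 2 (positions 2nd, 5th, 8th, ...).
On "drought" that produces "rg".

rg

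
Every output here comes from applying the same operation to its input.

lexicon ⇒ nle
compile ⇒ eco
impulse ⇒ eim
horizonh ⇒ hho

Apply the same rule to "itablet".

tit

Each output is the input with this applied: move the last character to the front, then keep only the first 3 characters.
On "itablet" that produces "tit".
(Check on "impulse": → "eimpuls" → "eim" ✓)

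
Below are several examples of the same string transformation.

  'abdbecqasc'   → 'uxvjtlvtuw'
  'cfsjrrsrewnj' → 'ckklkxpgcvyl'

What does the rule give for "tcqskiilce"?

What's happening: move the first 3 characters to the end (rotate left by 3), then shift every letter 7 places backward in the alphabet (wrapping around).
Starting from "tcqskiilce": after the first operation, "skiilcetcq"; after the second, "ldbbevxmvj".

ldbbevxmvj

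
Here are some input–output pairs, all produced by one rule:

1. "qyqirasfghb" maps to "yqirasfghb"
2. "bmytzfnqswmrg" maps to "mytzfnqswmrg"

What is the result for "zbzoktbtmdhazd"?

bzoktbtmdhazd

The transformation: delete the first character.
On "zbzoktbtmdhazd" that produces "bzoktbtmdhazd".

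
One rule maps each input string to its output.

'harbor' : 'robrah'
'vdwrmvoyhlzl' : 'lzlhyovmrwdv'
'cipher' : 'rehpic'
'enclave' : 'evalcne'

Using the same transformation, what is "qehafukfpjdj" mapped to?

jdjpfkufaheq

Rule — reverse the string.
So "qehafukfpjdj" becomes "jdjpfkufaheq".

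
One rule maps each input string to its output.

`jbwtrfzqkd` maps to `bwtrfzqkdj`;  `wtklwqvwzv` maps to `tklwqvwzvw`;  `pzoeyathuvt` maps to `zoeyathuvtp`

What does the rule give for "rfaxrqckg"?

faxrqckgr

The rule is to move the first character to the end.
Doing the same to "rfaxrqckg": "faxrqckgr".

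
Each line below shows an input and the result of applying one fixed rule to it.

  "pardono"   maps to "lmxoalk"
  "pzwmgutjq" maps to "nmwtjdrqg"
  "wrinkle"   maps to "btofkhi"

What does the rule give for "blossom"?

Looking at the pairs, the operation is to move the last character to the front, then shift every letter 3 places backward in the alphabet (wrapping around).
Applying both steps to "blossom": "mblosso", then "jyilppl".

jyilppl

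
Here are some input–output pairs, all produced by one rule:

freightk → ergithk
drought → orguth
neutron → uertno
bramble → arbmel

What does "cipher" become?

Each output is the input with this applied: delete the first character, then swap each adjacent pair of characters (1↔2, 3↔4, ...).
"cipher" → "ipher" → "piehr".

piehr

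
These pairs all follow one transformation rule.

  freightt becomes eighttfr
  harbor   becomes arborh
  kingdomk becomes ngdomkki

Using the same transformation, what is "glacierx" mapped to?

The transformation: move the last 2 characters to the front (rotate right by 2), then swap the front and back halves of the string.
On "glacierx": the first step gives "rxglacie", and the second then gives "acierxgl".

acierxgl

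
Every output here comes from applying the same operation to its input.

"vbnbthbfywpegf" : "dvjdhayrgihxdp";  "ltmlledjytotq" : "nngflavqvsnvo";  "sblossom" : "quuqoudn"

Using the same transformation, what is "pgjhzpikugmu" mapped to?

The pattern: move the first 3 characters to the end (rotate left by 3), then shift every letter 2 places forward in the alphabet (wrapping around).
Doing the same to "pgjhzpikugmu": "jbrkmwiowril".

jbrkmwiowril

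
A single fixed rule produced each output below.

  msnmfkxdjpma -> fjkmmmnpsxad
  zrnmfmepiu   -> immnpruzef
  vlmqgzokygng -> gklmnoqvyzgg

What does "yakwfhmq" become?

Each output is the input with this applied: sort the characters into alphabetical order, then move the first 2 characters to the end (rotate left by 2).
Starting from "yakwfhmq": after the first operation, "afhkmqwy"; after the second, "hkmqwyaf".

hkmqwyaf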